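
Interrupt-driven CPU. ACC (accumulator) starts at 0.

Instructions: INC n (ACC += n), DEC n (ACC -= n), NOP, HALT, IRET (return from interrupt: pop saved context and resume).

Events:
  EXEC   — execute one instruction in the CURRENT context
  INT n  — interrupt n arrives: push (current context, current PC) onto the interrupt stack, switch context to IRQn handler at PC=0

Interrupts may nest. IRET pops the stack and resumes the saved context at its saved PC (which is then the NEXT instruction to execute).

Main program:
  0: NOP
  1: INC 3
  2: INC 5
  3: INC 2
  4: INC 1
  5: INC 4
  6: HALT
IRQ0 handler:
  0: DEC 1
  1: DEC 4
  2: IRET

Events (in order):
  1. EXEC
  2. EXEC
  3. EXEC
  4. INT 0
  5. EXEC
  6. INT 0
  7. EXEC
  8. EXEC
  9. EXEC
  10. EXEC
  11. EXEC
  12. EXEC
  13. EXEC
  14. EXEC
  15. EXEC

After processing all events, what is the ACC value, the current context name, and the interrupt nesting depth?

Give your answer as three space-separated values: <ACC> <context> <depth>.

Event 1 (EXEC): [MAIN] PC=0: NOP
Event 2 (EXEC): [MAIN] PC=1: INC 3 -> ACC=3
Event 3 (EXEC): [MAIN] PC=2: INC 5 -> ACC=8
Event 4 (INT 0): INT 0 arrives: push (MAIN, PC=3), enter IRQ0 at PC=0 (depth now 1)
Event 5 (EXEC): [IRQ0] PC=0: DEC 1 -> ACC=7
Event 6 (INT 0): INT 0 arrives: push (IRQ0, PC=1), enter IRQ0 at PC=0 (depth now 2)
Event 7 (EXEC): [IRQ0] PC=0: DEC 1 -> ACC=6
Event 8 (EXEC): [IRQ0] PC=1: DEC 4 -> ACC=2
Event 9 (EXEC): [IRQ0] PC=2: IRET -> resume IRQ0 at PC=1 (depth now 1)
Event 10 (EXEC): [IRQ0] PC=1: DEC 4 -> ACC=-2
Event 11 (EXEC): [IRQ0] PC=2: IRET -> resume MAIN at PC=3 (depth now 0)
Event 12 (EXEC): [MAIN] PC=3: INC 2 -> ACC=0
Event 13 (EXEC): [MAIN] PC=4: INC 1 -> ACC=1
Event 14 (EXEC): [MAIN] PC=5: INC 4 -> ACC=5
Event 15 (EXEC): [MAIN] PC=6: HALT

Answer: 5 MAIN 0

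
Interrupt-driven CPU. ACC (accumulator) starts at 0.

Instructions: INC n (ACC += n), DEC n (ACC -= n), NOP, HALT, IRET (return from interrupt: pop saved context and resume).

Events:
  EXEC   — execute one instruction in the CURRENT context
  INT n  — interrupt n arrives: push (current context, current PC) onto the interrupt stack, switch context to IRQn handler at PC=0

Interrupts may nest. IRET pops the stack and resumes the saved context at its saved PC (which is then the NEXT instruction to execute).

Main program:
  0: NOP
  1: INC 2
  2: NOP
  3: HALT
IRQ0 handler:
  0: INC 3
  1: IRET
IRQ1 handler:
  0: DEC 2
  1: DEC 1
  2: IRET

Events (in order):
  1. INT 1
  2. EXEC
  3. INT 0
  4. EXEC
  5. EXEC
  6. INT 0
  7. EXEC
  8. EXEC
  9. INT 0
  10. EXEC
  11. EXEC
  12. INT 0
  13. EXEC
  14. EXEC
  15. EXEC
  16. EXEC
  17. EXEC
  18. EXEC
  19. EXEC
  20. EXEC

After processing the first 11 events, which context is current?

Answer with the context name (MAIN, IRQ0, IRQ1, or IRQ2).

Answer: IRQ1

Derivation:
Event 1 (INT 1): INT 1 arrives: push (MAIN, PC=0), enter IRQ1 at PC=0 (depth now 1)
Event 2 (EXEC): [IRQ1] PC=0: DEC 2 -> ACC=-2
Event 3 (INT 0): INT 0 arrives: push (IRQ1, PC=1), enter IRQ0 at PC=0 (depth now 2)
Event 4 (EXEC): [IRQ0] PC=0: INC 3 -> ACC=1
Event 5 (EXEC): [IRQ0] PC=1: IRET -> resume IRQ1 at PC=1 (depth now 1)
Event 6 (INT 0): INT 0 arrives: push (IRQ1, PC=1), enter IRQ0 at PC=0 (depth now 2)
Event 7 (EXEC): [IRQ0] PC=0: INC 3 -> ACC=4
Event 8 (EXEC): [IRQ0] PC=1: IRET -> resume IRQ1 at PC=1 (depth now 1)
Event 9 (INT 0): INT 0 arrives: push (IRQ1, PC=1), enter IRQ0 at PC=0 (depth now 2)
Event 10 (EXEC): [IRQ0] PC=0: INC 3 -> ACC=7
Event 11 (EXEC): [IRQ0] PC=1: IRET -> resume IRQ1 at PC=1 (depth now 1)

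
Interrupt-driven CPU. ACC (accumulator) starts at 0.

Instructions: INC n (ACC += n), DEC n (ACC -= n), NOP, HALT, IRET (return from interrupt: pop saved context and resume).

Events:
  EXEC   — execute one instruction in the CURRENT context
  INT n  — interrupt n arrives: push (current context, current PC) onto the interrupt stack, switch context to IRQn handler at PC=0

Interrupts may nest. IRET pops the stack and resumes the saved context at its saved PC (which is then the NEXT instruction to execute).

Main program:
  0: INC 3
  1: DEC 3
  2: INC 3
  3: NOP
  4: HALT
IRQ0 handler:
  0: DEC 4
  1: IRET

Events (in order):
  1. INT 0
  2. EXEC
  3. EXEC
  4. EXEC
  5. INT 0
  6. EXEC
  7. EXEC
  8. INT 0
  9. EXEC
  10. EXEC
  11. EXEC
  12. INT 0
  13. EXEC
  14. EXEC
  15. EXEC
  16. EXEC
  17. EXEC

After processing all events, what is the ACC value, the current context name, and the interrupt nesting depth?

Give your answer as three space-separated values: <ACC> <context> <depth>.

Event 1 (INT 0): INT 0 arrives: push (MAIN, PC=0), enter IRQ0 at PC=0 (depth now 1)
Event 2 (EXEC): [IRQ0] PC=0: DEC 4 -> ACC=-4
Event 3 (EXEC): [IRQ0] PC=1: IRET -> resume MAIN at PC=0 (depth now 0)
Event 4 (EXEC): [MAIN] PC=0: INC 3 -> ACC=-1
Event 5 (INT 0): INT 0 arrives: push (MAIN, PC=1), enter IRQ0 at PC=0 (depth now 1)
Event 6 (EXEC): [IRQ0] PC=0: DEC 4 -> ACC=-5
Event 7 (EXEC): [IRQ0] PC=1: IRET -> resume MAIN at PC=1 (depth now 0)
Event 8 (INT 0): INT 0 arrives: push (MAIN, PC=1), enter IRQ0 at PC=0 (depth now 1)
Event 9 (EXEC): [IRQ0] PC=0: DEC 4 -> ACC=-9
Event 10 (EXEC): [IRQ0] PC=1: IRET -> resume MAIN at PC=1 (depth now 0)
Event 11 (EXEC): [MAIN] PC=1: DEC 3 -> ACC=-12
Event 12 (INT 0): INT 0 arrives: push (MAIN, PC=2), enter IRQ0 at PC=0 (depth now 1)
Event 13 (EXEC): [IRQ0] PC=0: DEC 4 -> ACC=-16
Event 14 (EXEC): [IRQ0] PC=1: IRET -> resume MAIN at PC=2 (depth now 0)
Event 15 (EXEC): [MAIN] PC=2: INC 3 -> ACC=-13
Event 16 (EXEC): [MAIN] PC=3: NOP
Event 17 (EXEC): [MAIN] PC=4: HALT

Answer: -13 MAIN 0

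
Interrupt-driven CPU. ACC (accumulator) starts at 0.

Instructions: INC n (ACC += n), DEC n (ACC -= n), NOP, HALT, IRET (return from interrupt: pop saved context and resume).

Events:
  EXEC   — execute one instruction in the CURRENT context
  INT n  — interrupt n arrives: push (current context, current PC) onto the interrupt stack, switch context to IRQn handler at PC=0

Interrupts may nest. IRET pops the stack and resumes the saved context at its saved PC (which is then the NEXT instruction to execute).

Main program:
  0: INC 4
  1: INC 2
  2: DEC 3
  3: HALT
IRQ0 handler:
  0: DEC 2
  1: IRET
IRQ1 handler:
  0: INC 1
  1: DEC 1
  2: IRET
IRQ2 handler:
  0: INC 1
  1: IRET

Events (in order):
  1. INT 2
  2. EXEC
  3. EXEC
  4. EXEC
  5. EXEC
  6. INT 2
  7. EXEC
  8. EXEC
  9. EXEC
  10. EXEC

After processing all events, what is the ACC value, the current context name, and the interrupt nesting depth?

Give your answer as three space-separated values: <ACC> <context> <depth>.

Event 1 (INT 2): INT 2 arrives: push (MAIN, PC=0), enter IRQ2 at PC=0 (depth now 1)
Event 2 (EXEC): [IRQ2] PC=0: INC 1 -> ACC=1
Event 3 (EXEC): [IRQ2] PC=1: IRET -> resume MAIN at PC=0 (depth now 0)
Event 4 (EXEC): [MAIN] PC=0: INC 4 -> ACC=5
Event 5 (EXEC): [MAIN] PC=1: INC 2 -> ACC=7
Event 6 (INT 2): INT 2 arrives: push (MAIN, PC=2), enter IRQ2 at PC=0 (depth now 1)
Event 7 (EXEC): [IRQ2] PC=0: INC 1 -> ACC=8
Event 8 (EXEC): [IRQ2] PC=1: IRET -> resume MAIN at PC=2 (depth now 0)
Event 9 (EXEC): [MAIN] PC=2: DEC 3 -> ACC=5
Event 10 (EXEC): [MAIN] PC=3: HALT

Answer: 5 MAIN 0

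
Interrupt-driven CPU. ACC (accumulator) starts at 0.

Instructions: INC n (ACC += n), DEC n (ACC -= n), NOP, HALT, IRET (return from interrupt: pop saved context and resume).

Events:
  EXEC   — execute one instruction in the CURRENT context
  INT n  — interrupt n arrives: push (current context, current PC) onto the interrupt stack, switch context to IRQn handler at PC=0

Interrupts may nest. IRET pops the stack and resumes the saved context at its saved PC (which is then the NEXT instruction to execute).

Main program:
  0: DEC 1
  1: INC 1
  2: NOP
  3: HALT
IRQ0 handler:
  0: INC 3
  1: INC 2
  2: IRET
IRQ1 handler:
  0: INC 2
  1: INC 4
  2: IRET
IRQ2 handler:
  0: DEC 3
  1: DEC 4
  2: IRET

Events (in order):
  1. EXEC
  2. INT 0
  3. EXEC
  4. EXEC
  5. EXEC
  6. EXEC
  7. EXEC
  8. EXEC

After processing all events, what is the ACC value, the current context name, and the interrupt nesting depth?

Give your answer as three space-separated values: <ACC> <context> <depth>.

Event 1 (EXEC): [MAIN] PC=0: DEC 1 -> ACC=-1
Event 2 (INT 0): INT 0 arrives: push (MAIN, PC=1), enter IRQ0 at PC=0 (depth now 1)
Event 3 (EXEC): [IRQ0] PC=0: INC 3 -> ACC=2
Event 4 (EXEC): [IRQ0] PC=1: INC 2 -> ACC=4
Event 5 (EXEC): [IRQ0] PC=2: IRET -> resume MAIN at PC=1 (depth now 0)
Event 6 (EXEC): [MAIN] PC=1: INC 1 -> ACC=5
Event 7 (EXEC): [MAIN] PC=2: NOP
Event 8 (EXEC): [MAIN] PC=3: HALT

Answer: 5 MAIN 0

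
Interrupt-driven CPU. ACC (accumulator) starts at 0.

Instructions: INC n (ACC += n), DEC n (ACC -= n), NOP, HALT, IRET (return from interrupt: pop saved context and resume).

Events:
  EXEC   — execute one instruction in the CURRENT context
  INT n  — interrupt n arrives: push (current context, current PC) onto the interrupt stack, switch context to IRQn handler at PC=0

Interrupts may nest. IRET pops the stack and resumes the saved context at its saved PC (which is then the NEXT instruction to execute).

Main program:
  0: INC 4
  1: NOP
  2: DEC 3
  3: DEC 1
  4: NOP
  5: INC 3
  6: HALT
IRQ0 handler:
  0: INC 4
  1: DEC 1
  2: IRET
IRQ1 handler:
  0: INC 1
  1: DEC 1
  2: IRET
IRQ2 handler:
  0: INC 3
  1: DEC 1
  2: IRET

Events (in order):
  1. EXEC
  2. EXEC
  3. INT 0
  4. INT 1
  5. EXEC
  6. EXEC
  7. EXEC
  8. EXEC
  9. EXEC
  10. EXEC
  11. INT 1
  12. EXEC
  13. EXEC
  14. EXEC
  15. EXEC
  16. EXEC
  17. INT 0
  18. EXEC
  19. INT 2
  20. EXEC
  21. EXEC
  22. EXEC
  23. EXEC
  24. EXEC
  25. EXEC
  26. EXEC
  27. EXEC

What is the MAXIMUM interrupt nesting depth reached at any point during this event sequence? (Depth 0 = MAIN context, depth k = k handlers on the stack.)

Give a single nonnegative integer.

Answer: 2

Derivation:
Event 1 (EXEC): [MAIN] PC=0: INC 4 -> ACC=4 [depth=0]
Event 2 (EXEC): [MAIN] PC=1: NOP [depth=0]
Event 3 (INT 0): INT 0 arrives: push (MAIN, PC=2), enter IRQ0 at PC=0 (depth now 1) [depth=1]
Event 4 (INT 1): INT 1 arrives: push (IRQ0, PC=0), enter IRQ1 at PC=0 (depth now 2) [depth=2]
Event 5 (EXEC): [IRQ1] PC=0: INC 1 -> ACC=5 [depth=2]
Event 6 (EXEC): [IRQ1] PC=1: DEC 1 -> ACC=4 [depth=2]
Event 7 (EXEC): [IRQ1] PC=2: IRET -> resume IRQ0 at PC=0 (depth now 1) [depth=1]
Event 8 (EXEC): [IRQ0] PC=0: INC 4 -> ACC=8 [depth=1]
Event 9 (EXEC): [IRQ0] PC=1: DEC 1 -> ACC=7 [depth=1]
Event 10 (EXEC): [IRQ0] PC=2: IRET -> resume MAIN at PC=2 (depth now 0) [depth=0]
Event 11 (INT 1): INT 1 arrives: push (MAIN, PC=2), enter IRQ1 at PC=0 (depth now 1) [depth=1]
Event 12 (EXEC): [IRQ1] PC=0: INC 1 -> ACC=8 [depth=1]
Event 13 (EXEC): [IRQ1] PC=1: DEC 1 -> ACC=7 [depth=1]
Event 14 (EXEC): [IRQ1] PC=2: IRET -> resume MAIN at PC=2 (depth now 0) [depth=0]
Event 15 (EXEC): [MAIN] PC=2: DEC 3 -> ACC=4 [depth=0]
Event 16 (EXEC): [MAIN] PC=3: DEC 1 -> ACC=3 [depth=0]
Event 17 (INT 0): INT 0 arrives: push (MAIN, PC=4), enter IRQ0 at PC=0 (depth now 1) [depth=1]
Event 18 (EXEC): [IRQ0] PC=0: INC 4 -> ACC=7 [depth=1]
Event 19 (INT 2): INT 2 arrives: push (IRQ0, PC=1), enter IRQ2 at PC=0 (depth now 2) [depth=2]
Event 20 (EXEC): [IRQ2] PC=0: INC 3 -> ACC=10 [depth=2]
Event 21 (EXEC): [IRQ2] PC=1: DEC 1 -> ACC=9 [depth=2]
Event 22 (EXEC): [IRQ2] PC=2: IRET -> resume IRQ0 at PC=1 (depth now 1) [depth=1]
Event 23 (EXEC): [IRQ0] PC=1: DEC 1 -> ACC=8 [depth=1]
Event 24 (EXEC): [IRQ0] PC=2: IRET -> resume MAIN at PC=4 (depth now 0) [depth=0]
Event 25 (EXEC): [MAIN] PC=4: NOP [depth=0]
Event 26 (EXEC): [MAIN] PC=5: INC 3 -> ACC=11 [depth=0]
Event 27 (EXEC): [MAIN] PC=6: HALT [depth=0]
Max depth observed: 2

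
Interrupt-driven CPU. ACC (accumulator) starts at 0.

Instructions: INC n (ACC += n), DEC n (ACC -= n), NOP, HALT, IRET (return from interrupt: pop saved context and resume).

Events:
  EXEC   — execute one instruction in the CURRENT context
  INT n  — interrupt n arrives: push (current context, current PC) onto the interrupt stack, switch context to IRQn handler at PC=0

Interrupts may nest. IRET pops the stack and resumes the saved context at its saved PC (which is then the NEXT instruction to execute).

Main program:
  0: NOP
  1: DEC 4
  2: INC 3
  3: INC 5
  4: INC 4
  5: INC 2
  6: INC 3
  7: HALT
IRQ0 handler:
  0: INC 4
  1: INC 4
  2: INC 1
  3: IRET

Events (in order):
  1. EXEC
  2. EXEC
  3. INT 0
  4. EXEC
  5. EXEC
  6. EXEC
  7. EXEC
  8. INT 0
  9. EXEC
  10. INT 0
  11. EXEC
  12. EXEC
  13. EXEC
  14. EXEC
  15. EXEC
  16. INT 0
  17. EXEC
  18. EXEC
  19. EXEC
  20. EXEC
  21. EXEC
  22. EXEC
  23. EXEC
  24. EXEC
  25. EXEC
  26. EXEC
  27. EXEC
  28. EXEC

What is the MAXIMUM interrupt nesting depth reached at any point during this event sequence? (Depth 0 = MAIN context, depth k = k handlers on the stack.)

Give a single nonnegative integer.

Answer: 2

Derivation:
Event 1 (EXEC): [MAIN] PC=0: NOP [depth=0]
Event 2 (EXEC): [MAIN] PC=1: DEC 4 -> ACC=-4 [depth=0]
Event 3 (INT 0): INT 0 arrives: push (MAIN, PC=2), enter IRQ0 at PC=0 (depth now 1) [depth=1]
Event 4 (EXEC): [IRQ0] PC=0: INC 4 -> ACC=0 [depth=1]
Event 5 (EXEC): [IRQ0] PC=1: INC 4 -> ACC=4 [depth=1]
Event 6 (EXEC): [IRQ0] PC=2: INC 1 -> ACC=5 [depth=1]
Event 7 (EXEC): [IRQ0] PC=3: IRET -> resume MAIN at PC=2 (depth now 0) [depth=0]
Event 8 (INT 0): INT 0 arrives: push (MAIN, PC=2), enter IRQ0 at PC=0 (depth now 1) [depth=1]
Event 9 (EXEC): [IRQ0] PC=0: INC 4 -> ACC=9 [depth=1]
Event 10 (INT 0): INT 0 arrives: push (IRQ0, PC=1), enter IRQ0 at PC=0 (depth now 2) [depth=2]
Event 11 (EXEC): [IRQ0] PC=0: INC 4 -> ACC=13 [depth=2]
Event 12 (EXEC): [IRQ0] PC=1: INC 4 -> ACC=17 [depth=2]
Event 13 (EXEC): [IRQ0] PC=2: INC 1 -> ACC=18 [depth=2]
Event 14 (EXEC): [IRQ0] PC=3: IRET -> resume IRQ0 at PC=1 (depth now 1) [depth=1]
Event 15 (EXEC): [IRQ0] PC=1: INC 4 -> ACC=22 [depth=1]
Event 16 (INT 0): INT 0 arrives: push (IRQ0, PC=2), enter IRQ0 at PC=0 (depth now 2) [depth=2]
Event 17 (EXEC): [IRQ0] PC=0: INC 4 -> ACC=26 [depth=2]
Event 18 (EXEC): [IRQ0] PC=1: INC 4 -> ACC=30 [depth=2]
Event 19 (EXEC): [IRQ0] PC=2: INC 1 -> ACC=31 [depth=2]
Event 20 (EXEC): [IRQ0] PC=3: IRET -> resume IRQ0 at PC=2 (depth now 1) [depth=1]
Event 21 (EXEC): [IRQ0] PC=2: INC 1 -> ACC=32 [depth=1]
Event 22 (EXEC): [IRQ0] PC=3: IRET -> resume MAIN at PC=2 (depth now 0) [depth=0]
Event 23 (EXEC): [MAIN] PC=2: INC 3 -> ACC=35 [depth=0]
Event 24 (EXEC): [MAIN] PC=3: INC 5 -> ACC=40 [depth=0]
Event 25 (EXEC): [MAIN] PC=4: INC 4 -> ACC=44 [depth=0]
Event 26 (EXEC): [MAIN] PC=5: INC 2 -> ACC=46 [depth=0]
Event 27 (EXEC): [MAIN] PC=6: INC 3 -> ACC=49 [depth=0]
Event 28 (EXEC): [MAIN] PC=7: HALT [depth=0]
Max depth observed: 2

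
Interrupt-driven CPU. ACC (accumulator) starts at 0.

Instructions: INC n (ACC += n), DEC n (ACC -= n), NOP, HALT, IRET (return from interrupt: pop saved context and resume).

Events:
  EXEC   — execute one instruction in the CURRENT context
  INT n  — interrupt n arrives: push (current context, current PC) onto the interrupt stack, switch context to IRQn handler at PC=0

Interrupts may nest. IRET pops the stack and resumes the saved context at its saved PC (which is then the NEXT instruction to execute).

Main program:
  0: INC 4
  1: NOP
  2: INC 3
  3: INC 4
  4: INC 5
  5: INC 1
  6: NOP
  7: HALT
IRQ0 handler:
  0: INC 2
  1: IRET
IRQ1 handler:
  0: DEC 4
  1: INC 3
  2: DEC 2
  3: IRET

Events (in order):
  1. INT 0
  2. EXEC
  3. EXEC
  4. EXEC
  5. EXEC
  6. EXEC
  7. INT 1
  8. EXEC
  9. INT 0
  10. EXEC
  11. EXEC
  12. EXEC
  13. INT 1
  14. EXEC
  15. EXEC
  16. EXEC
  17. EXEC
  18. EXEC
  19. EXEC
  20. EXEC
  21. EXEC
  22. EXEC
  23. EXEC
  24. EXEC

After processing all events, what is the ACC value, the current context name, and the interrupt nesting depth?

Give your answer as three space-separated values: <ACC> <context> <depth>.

Event 1 (INT 0): INT 0 arrives: push (MAIN, PC=0), enter IRQ0 at PC=0 (depth now 1)
Event 2 (EXEC): [IRQ0] PC=0: INC 2 -> ACC=2
Event 3 (EXEC): [IRQ0] PC=1: IRET -> resume MAIN at PC=0 (depth now 0)
Event 4 (EXEC): [MAIN] PC=0: INC 4 -> ACC=6
Event 5 (EXEC): [MAIN] PC=1: NOP
Event 6 (EXEC): [MAIN] PC=2: INC 3 -> ACC=9
Event 7 (INT 1): INT 1 arrives: push (MAIN, PC=3), enter IRQ1 at PC=0 (depth now 1)
Event 8 (EXEC): [IRQ1] PC=0: DEC 4 -> ACC=5
Event 9 (INT 0): INT 0 arrives: push (IRQ1, PC=1), enter IRQ0 at PC=0 (depth now 2)
Event 10 (EXEC): [IRQ0] PC=0: INC 2 -> ACC=7
Event 11 (EXEC): [IRQ0] PC=1: IRET -> resume IRQ1 at PC=1 (depth now 1)
Event 12 (EXEC): [IRQ1] PC=1: INC 3 -> ACC=10
Event 13 (INT 1): INT 1 arrives: push (IRQ1, PC=2), enter IRQ1 at PC=0 (depth now 2)
Event 14 (EXEC): [IRQ1] PC=0: DEC 4 -> ACC=6
Event 15 (EXEC): [IRQ1] PC=1: INC 3 -> ACC=9
Event 16 (EXEC): [IRQ1] PC=2: DEC 2 -> ACC=7
Event 17 (EXEC): [IRQ1] PC=3: IRET -> resume IRQ1 at PC=2 (depth now 1)
Event 18 (EXEC): [IRQ1] PC=2: DEC 2 -> ACC=5
Event 19 (EXEC): [IRQ1] PC=3: IRET -> resume MAIN at PC=3 (depth now 0)
Event 20 (EXEC): [MAIN] PC=3: INC 4 -> ACC=9
Event 21 (EXEC): [MAIN] PC=4: INC 5 -> ACC=14
Event 22 (EXEC): [MAIN] PC=5: INC 1 -> ACC=15
Event 23 (EXEC): [MAIN] PC=6: NOP
Event 24 (EXEC): [MAIN] PC=7: HALT

Answer: 15 MAIN 0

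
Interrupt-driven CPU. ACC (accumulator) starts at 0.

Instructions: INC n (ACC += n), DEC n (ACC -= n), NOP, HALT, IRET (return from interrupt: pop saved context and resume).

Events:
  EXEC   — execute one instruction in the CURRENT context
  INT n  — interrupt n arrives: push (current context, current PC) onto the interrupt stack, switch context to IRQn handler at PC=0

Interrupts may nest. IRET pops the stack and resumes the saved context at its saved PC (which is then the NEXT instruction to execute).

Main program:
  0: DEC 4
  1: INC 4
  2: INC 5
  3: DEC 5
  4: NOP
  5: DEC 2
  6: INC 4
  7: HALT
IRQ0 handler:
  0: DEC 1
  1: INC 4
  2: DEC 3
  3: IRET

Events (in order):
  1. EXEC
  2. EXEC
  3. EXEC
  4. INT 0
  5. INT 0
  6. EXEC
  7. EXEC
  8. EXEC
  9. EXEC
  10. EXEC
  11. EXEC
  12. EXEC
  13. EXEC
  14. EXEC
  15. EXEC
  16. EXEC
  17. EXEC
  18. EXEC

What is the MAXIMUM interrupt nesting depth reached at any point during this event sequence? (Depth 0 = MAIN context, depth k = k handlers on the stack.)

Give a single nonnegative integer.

Event 1 (EXEC): [MAIN] PC=0: DEC 4 -> ACC=-4 [depth=0]
Event 2 (EXEC): [MAIN] PC=1: INC 4 -> ACC=0 [depth=0]
Event 3 (EXEC): [MAIN] PC=2: INC 5 -> ACC=5 [depth=0]
Event 4 (INT 0): INT 0 arrives: push (MAIN, PC=3), enter IRQ0 at PC=0 (depth now 1) [depth=1]
Event 5 (INT 0): INT 0 arrives: push (IRQ0, PC=0), enter IRQ0 at PC=0 (depth now 2) [depth=2]
Event 6 (EXEC): [IRQ0] PC=0: DEC 1 -> ACC=4 [depth=2]
Event 7 (EXEC): [IRQ0] PC=1: INC 4 -> ACC=8 [depth=2]
Event 8 (EXEC): [IRQ0] PC=2: DEC 3 -> ACC=5 [depth=2]
Event 9 (EXEC): [IRQ0] PC=3: IRET -> resume IRQ0 at PC=0 (depth now 1) [depth=1]
Event 10 (EXEC): [IRQ0] PC=0: DEC 1 -> ACC=4 [depth=1]
Event 11 (EXEC): [IRQ0] PC=1: INC 4 -> ACC=8 [depth=1]
Event 12 (EXEC): [IRQ0] PC=2: DEC 3 -> ACC=5 [depth=1]
Event 13 (EXEC): [IRQ0] PC=3: IRET -> resume MAIN at PC=3 (depth now 0) [depth=0]
Event 14 (EXEC): [MAIN] PC=3: DEC 5 -> ACC=0 [depth=0]
Event 15 (EXEC): [MAIN] PC=4: NOP [depth=0]
Event 16 (EXEC): [MAIN] PC=5: DEC 2 -> ACC=-2 [depth=0]
Event 17 (EXEC): [MAIN] PC=6: INC 4 -> ACC=2 [depth=0]
Event 18 (EXEC): [MAIN] PC=7: HALT [depth=0]
Max depth observed: 2

Answer: 2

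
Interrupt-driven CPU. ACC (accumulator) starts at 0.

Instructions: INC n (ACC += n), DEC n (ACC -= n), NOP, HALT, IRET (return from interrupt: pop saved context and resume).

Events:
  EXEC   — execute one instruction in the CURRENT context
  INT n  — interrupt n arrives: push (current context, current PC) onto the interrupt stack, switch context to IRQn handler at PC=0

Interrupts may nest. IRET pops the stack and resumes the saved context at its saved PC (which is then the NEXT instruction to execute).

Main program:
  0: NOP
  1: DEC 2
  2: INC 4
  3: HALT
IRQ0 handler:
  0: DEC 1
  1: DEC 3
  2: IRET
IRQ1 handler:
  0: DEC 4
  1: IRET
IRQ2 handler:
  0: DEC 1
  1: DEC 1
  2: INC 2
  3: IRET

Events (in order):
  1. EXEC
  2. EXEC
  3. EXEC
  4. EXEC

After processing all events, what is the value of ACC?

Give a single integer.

Event 1 (EXEC): [MAIN] PC=0: NOP
Event 2 (EXEC): [MAIN] PC=1: DEC 2 -> ACC=-2
Event 3 (EXEC): [MAIN] PC=2: INC 4 -> ACC=2
Event 4 (EXEC): [MAIN] PC=3: HALT

Answer: 2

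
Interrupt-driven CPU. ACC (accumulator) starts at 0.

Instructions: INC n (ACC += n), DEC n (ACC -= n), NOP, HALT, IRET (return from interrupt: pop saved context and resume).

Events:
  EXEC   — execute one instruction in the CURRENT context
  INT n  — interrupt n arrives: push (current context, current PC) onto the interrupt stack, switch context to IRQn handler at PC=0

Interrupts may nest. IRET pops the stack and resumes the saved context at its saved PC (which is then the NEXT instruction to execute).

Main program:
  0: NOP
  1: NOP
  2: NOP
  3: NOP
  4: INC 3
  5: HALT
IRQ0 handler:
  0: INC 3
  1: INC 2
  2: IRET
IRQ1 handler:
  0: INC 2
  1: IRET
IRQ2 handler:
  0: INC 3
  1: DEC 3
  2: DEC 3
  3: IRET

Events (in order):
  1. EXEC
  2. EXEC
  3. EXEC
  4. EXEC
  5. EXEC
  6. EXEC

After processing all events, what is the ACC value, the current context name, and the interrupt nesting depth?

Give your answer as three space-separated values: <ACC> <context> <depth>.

Event 1 (EXEC): [MAIN] PC=0: NOP
Event 2 (EXEC): [MAIN] PC=1: NOP
Event 3 (EXEC): [MAIN] PC=2: NOP
Event 4 (EXEC): [MAIN] PC=3: NOP
Event 5 (EXEC): [MAIN] PC=4: INC 3 -> ACC=3
Event 6 (EXEC): [MAIN] PC=5: HALT

Answer: 3 MAIN 0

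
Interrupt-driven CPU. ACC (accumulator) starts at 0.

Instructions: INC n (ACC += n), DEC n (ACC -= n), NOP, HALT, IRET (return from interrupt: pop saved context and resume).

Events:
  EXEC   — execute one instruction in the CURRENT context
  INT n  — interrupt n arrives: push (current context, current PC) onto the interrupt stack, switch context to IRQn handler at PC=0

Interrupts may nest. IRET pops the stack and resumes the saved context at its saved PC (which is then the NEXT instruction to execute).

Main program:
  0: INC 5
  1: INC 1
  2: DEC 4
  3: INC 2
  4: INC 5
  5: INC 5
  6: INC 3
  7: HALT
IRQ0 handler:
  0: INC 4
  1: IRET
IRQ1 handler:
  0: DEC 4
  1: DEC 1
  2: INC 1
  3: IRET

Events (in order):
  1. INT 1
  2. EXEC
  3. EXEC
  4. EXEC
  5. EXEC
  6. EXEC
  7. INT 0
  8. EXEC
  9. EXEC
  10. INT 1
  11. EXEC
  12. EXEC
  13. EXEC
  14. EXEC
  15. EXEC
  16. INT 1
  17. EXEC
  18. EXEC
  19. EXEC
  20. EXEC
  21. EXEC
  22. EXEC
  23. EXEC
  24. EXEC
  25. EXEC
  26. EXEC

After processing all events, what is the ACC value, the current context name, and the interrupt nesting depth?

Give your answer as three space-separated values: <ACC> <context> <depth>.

Event 1 (INT 1): INT 1 arrives: push (MAIN, PC=0), enter IRQ1 at PC=0 (depth now 1)
Event 2 (EXEC): [IRQ1] PC=0: DEC 4 -> ACC=-4
Event 3 (EXEC): [IRQ1] PC=1: DEC 1 -> ACC=-5
Event 4 (EXEC): [IRQ1] PC=2: INC 1 -> ACC=-4
Event 5 (EXEC): [IRQ1] PC=3: IRET -> resume MAIN at PC=0 (depth now 0)
Event 6 (EXEC): [MAIN] PC=0: INC 5 -> ACC=1
Event 7 (INT 0): INT 0 arrives: push (MAIN, PC=1), enter IRQ0 at PC=0 (depth now 1)
Event 8 (EXEC): [IRQ0] PC=0: INC 4 -> ACC=5
Event 9 (EXEC): [IRQ0] PC=1: IRET -> resume MAIN at PC=1 (depth now 0)
Event 10 (INT 1): INT 1 arrives: push (MAIN, PC=1), enter IRQ1 at PC=0 (depth now 1)
Event 11 (EXEC): [IRQ1] PC=0: DEC 4 -> ACC=1
Event 12 (EXEC): [IRQ1] PC=1: DEC 1 -> ACC=0
Event 13 (EXEC): [IRQ1] PC=2: INC 1 -> ACC=1
Event 14 (EXEC): [IRQ1] PC=3: IRET -> resume MAIN at PC=1 (depth now 0)
Event 15 (EXEC): [MAIN] PC=1: INC 1 -> ACC=2
Event 16 (INT 1): INT 1 arrives: push (MAIN, PC=2), enter IRQ1 at PC=0 (depth now 1)
Event 17 (EXEC): [IRQ1] PC=0: DEC 4 -> ACC=-2
Event 18 (EXEC): [IRQ1] PC=1: DEC 1 -> ACC=-3
Event 19 (EXEC): [IRQ1] PC=2: INC 1 -> ACC=-2
Event 20 (EXEC): [IRQ1] PC=3: IRET -> resume MAIN at PC=2 (depth now 0)
Event 21 (EXEC): [MAIN] PC=2: DEC 4 -> ACC=-6
Event 22 (EXEC): [MAIN] PC=3: INC 2 -> ACC=-4
Event 23 (EXEC): [MAIN] PC=4: INC 5 -> ACC=1
Event 24 (EXEC): [MAIN] PC=5: INC 5 -> ACC=6
Event 25 (EXEC): [MAIN] PC=6: INC 3 -> ACC=9
Event 26 (EXEC): [MAIN] PC=7: HALT

Answer: 9 MAIN 0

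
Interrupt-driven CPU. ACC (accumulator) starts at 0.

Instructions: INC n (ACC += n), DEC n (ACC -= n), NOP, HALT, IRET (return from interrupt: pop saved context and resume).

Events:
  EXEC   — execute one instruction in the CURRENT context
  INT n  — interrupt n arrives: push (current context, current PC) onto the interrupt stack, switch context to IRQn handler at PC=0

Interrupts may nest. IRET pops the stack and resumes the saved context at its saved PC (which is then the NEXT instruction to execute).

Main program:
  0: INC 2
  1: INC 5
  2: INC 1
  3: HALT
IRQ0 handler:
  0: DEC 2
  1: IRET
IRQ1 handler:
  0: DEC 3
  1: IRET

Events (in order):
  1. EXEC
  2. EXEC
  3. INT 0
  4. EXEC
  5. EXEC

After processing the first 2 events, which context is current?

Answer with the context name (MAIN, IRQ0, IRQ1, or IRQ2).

Event 1 (EXEC): [MAIN] PC=0: INC 2 -> ACC=2
Event 2 (EXEC): [MAIN] PC=1: INC 5 -> ACC=7

Answer: MAIN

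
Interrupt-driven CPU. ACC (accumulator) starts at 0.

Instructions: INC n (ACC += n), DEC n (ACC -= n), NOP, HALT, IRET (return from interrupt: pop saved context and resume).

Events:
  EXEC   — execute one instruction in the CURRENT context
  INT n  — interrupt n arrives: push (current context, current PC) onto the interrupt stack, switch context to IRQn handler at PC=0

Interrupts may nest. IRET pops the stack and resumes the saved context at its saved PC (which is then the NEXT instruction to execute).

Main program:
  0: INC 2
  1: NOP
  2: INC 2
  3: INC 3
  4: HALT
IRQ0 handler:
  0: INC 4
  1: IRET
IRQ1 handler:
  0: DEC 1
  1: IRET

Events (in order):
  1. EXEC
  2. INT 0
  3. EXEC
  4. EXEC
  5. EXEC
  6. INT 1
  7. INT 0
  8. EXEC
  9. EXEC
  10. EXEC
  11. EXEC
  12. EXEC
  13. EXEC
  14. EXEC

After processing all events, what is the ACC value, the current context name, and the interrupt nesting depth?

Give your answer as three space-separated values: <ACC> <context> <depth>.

Answer: 14 MAIN 0

Derivation:
Event 1 (EXEC): [MAIN] PC=0: INC 2 -> ACC=2
Event 2 (INT 0): INT 0 arrives: push (MAIN, PC=1), enter IRQ0 at PC=0 (depth now 1)
Event 3 (EXEC): [IRQ0] PC=0: INC 4 -> ACC=6
Event 4 (EXEC): [IRQ0] PC=1: IRET -> resume MAIN at PC=1 (depth now 0)
Event 5 (EXEC): [MAIN] PC=1: NOP
Event 6 (INT 1): INT 1 arrives: push (MAIN, PC=2), enter IRQ1 at PC=0 (depth now 1)
Event 7 (INT 0): INT 0 arrives: push (IRQ1, PC=0), enter IRQ0 at PC=0 (depth now 2)
Event 8 (EXEC): [IRQ0] PC=0: INC 4 -> ACC=10
Event 9 (EXEC): [IRQ0] PC=1: IRET -> resume IRQ1 at PC=0 (depth now 1)
Event 10 (EXEC): [IRQ1] PC=0: DEC 1 -> ACC=9
Event 11 (EXEC): [IRQ1] PC=1: IRET -> resume MAIN at PC=2 (depth now 0)
Event 12 (EXEC): [MAIN] PC=2: INC 2 -> ACC=11
Event 13 (EXEC): [MAIN] PC=3: INC 3 -> ACC=14
Event 14 (EXEC): [MAIN] PC=4: HALT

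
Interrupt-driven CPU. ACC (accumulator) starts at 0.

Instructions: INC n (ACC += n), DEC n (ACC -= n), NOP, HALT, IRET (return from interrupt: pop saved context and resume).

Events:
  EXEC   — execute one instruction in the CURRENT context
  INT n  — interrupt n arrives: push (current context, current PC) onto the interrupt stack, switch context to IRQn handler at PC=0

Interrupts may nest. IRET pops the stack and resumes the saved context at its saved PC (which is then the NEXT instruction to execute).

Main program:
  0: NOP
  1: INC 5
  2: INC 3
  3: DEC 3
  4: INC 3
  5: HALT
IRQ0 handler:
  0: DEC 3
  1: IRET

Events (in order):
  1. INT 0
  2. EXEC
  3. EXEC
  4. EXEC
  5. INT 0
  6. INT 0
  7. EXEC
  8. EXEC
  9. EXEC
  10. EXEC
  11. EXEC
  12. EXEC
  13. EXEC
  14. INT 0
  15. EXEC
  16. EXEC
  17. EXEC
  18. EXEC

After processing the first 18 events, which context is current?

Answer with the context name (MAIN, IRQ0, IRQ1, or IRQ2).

Event 1 (INT 0): INT 0 arrives: push (MAIN, PC=0), enter IRQ0 at PC=0 (depth now 1)
Event 2 (EXEC): [IRQ0] PC=0: DEC 3 -> ACC=-3
Event 3 (EXEC): [IRQ0] PC=1: IRET -> resume MAIN at PC=0 (depth now 0)
Event 4 (EXEC): [MAIN] PC=0: NOP
Event 5 (INT 0): INT 0 arrives: push (MAIN, PC=1), enter IRQ0 at PC=0 (depth now 1)
Event 6 (INT 0): INT 0 arrives: push (IRQ0, PC=0), enter IRQ0 at PC=0 (depth now 2)
Event 7 (EXEC): [IRQ0] PC=0: DEC 3 -> ACC=-6
Event 8 (EXEC): [IRQ0] PC=1: IRET -> resume IRQ0 at PC=0 (depth now 1)
Event 9 (EXEC): [IRQ0] PC=0: DEC 3 -> ACC=-9
Event 10 (EXEC): [IRQ0] PC=1: IRET -> resume MAIN at PC=1 (depth now 0)
Event 11 (EXEC): [MAIN] PC=1: INC 5 -> ACC=-4
Event 12 (EXEC): [MAIN] PC=2: INC 3 -> ACC=-1
Event 13 (EXEC): [MAIN] PC=3: DEC 3 -> ACC=-4
Event 14 (INT 0): INT 0 arrives: push (MAIN, PC=4), enter IRQ0 at PC=0 (depth now 1)
Event 15 (EXEC): [IRQ0] PC=0: DEC 3 -> ACC=-7
Event 16 (EXEC): [IRQ0] PC=1: IRET -> resume MAIN at PC=4 (depth now 0)
Event 17 (EXEC): [MAIN] PC=4: INC 3 -> ACC=-4
Event 18 (EXEC): [MAIN] PC=5: HALT

Answer: MAIN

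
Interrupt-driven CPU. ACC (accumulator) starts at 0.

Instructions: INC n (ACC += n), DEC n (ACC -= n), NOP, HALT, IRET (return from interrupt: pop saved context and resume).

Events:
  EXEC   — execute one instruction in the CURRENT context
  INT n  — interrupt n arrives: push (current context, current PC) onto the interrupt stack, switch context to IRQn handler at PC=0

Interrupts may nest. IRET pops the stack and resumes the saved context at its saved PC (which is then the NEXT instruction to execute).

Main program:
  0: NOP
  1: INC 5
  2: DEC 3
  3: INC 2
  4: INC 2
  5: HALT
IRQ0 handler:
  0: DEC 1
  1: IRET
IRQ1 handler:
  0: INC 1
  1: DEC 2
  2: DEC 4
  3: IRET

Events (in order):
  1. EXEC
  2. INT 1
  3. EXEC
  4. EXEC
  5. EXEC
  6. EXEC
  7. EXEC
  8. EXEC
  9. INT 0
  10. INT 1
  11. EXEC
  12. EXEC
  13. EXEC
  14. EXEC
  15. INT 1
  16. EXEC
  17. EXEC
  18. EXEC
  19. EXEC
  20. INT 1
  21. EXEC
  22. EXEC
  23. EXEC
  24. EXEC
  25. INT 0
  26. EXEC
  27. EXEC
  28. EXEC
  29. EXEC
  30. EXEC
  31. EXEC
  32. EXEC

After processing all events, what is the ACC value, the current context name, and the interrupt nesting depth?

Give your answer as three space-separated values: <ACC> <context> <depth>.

Answer: -16 MAIN 0

Derivation:
Event 1 (EXEC): [MAIN] PC=0: NOP
Event 2 (INT 1): INT 1 arrives: push (MAIN, PC=1), enter IRQ1 at PC=0 (depth now 1)
Event 3 (EXEC): [IRQ1] PC=0: INC 1 -> ACC=1
Event 4 (EXEC): [IRQ1] PC=1: DEC 2 -> ACC=-1
Event 5 (EXEC): [IRQ1] PC=2: DEC 4 -> ACC=-5
Event 6 (EXEC): [IRQ1] PC=3: IRET -> resume MAIN at PC=1 (depth now 0)
Event 7 (EXEC): [MAIN] PC=1: INC 5 -> ACC=0
Event 8 (EXEC): [MAIN] PC=2: DEC 3 -> ACC=-3
Event 9 (INT 0): INT 0 arrives: push (MAIN, PC=3), enter IRQ0 at PC=0 (depth now 1)
Event 10 (INT 1): INT 1 arrives: push (IRQ0, PC=0), enter IRQ1 at PC=0 (depth now 2)
Event 11 (EXEC): [IRQ1] PC=0: INC 1 -> ACC=-2
Event 12 (EXEC): [IRQ1] PC=1: DEC 2 -> ACC=-4
Event 13 (EXEC): [IRQ1] PC=2: DEC 4 -> ACC=-8
Event 14 (EXEC): [IRQ1] PC=3: IRET -> resume IRQ0 at PC=0 (depth now 1)
Event 15 (INT 1): INT 1 arrives: push (IRQ0, PC=0), enter IRQ1 at PC=0 (depth now 2)
Event 16 (EXEC): [IRQ1] PC=0: INC 1 -> ACC=-7
Event 17 (EXEC): [IRQ1] PC=1: DEC 2 -> ACC=-9
Event 18 (EXEC): [IRQ1] PC=2: DEC 4 -> ACC=-13
Event 19 (EXEC): [IRQ1] PC=3: IRET -> resume IRQ0 at PC=0 (depth now 1)
Event 20 (INT 1): INT 1 arrives: push (IRQ0, PC=0), enter IRQ1 at PC=0 (depth now 2)
Event 21 (EXEC): [IRQ1] PC=0: INC 1 -> ACC=-12
Event 22 (EXEC): [IRQ1] PC=1: DEC 2 -> ACC=-14
Event 23 (EXEC): [IRQ1] PC=2: DEC 4 -> ACC=-18
Event 24 (EXEC): [IRQ1] PC=3: IRET -> resume IRQ0 at PC=0 (depth now 1)
Event 25 (INT 0): INT 0 arrives: push (IRQ0, PC=0), enter IRQ0 at PC=0 (depth now 2)
Event 26 (EXEC): [IRQ0] PC=0: DEC 1 -> ACC=-19
Event 27 (EXEC): [IRQ0] PC=1: IRET -> resume IRQ0 at PC=0 (depth now 1)
Event 28 (EXEC): [IRQ0] PC=0: DEC 1 -> ACC=-20
Event 29 (EXEC): [IRQ0] PC=1: IRET -> resume MAIN at PC=3 (depth now 0)
Event 30 (EXEC): [MAIN] PC=3: INC 2 -> ACC=-18
Event 31 (EXEC): [MAIN] PC=4: INC 2 -> ACC=-16
Event 32 (EXEC): [MAIN] PC=5: HALT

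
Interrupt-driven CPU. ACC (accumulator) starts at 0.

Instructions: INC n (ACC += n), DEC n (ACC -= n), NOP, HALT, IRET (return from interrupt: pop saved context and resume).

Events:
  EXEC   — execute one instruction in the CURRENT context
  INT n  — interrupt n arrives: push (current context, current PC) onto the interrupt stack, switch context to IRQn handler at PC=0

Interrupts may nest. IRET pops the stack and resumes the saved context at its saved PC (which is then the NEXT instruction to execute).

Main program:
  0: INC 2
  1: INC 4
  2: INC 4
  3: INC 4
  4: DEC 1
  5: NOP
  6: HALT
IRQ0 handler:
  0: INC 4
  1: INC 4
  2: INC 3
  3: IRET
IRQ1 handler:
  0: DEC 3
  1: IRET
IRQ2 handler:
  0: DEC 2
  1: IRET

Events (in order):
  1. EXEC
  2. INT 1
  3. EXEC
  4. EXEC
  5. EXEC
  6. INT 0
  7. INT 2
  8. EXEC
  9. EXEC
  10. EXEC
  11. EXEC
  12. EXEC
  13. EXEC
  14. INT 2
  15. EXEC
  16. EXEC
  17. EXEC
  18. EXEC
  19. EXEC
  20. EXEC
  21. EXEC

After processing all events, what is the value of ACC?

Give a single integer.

Event 1 (EXEC): [MAIN] PC=0: INC 2 -> ACC=2
Event 2 (INT 1): INT 1 arrives: push (MAIN, PC=1), enter IRQ1 at PC=0 (depth now 1)
Event 3 (EXEC): [IRQ1] PC=0: DEC 3 -> ACC=-1
Event 4 (EXEC): [IRQ1] PC=1: IRET -> resume MAIN at PC=1 (depth now 0)
Event 5 (EXEC): [MAIN] PC=1: INC 4 -> ACC=3
Event 6 (INT 0): INT 0 arrives: push (MAIN, PC=2), enter IRQ0 at PC=0 (depth now 1)
Event 7 (INT 2): INT 2 arrives: push (IRQ0, PC=0), enter IRQ2 at PC=0 (depth now 2)
Event 8 (EXEC): [IRQ2] PC=0: DEC 2 -> ACC=1
Event 9 (EXEC): [IRQ2] PC=1: IRET -> resume IRQ0 at PC=0 (depth now 1)
Event 10 (EXEC): [IRQ0] PC=0: INC 4 -> ACC=5
Event 11 (EXEC): [IRQ0] PC=1: INC 4 -> ACC=9
Event 12 (EXEC): [IRQ0] PC=2: INC 3 -> ACC=12
Event 13 (EXEC): [IRQ0] PC=3: IRET -> resume MAIN at PC=2 (depth now 0)
Event 14 (INT 2): INT 2 arrives: push (MAIN, PC=2), enter IRQ2 at PC=0 (depth now 1)
Event 15 (EXEC): [IRQ2] PC=0: DEC 2 -> ACC=10
Event 16 (EXEC): [IRQ2] PC=1: IRET -> resume MAIN at PC=2 (depth now 0)
Event 17 (EXEC): [MAIN] PC=2: INC 4 -> ACC=14
Event 18 (EXEC): [MAIN] PC=3: INC 4 -> ACC=18
Event 19 (EXEC): [MAIN] PC=4: DEC 1 -> ACC=17
Event 20 (EXEC): [MAIN] PC=5: NOP
Event 21 (EXEC): [MAIN] PC=6: HALT

Answer: 17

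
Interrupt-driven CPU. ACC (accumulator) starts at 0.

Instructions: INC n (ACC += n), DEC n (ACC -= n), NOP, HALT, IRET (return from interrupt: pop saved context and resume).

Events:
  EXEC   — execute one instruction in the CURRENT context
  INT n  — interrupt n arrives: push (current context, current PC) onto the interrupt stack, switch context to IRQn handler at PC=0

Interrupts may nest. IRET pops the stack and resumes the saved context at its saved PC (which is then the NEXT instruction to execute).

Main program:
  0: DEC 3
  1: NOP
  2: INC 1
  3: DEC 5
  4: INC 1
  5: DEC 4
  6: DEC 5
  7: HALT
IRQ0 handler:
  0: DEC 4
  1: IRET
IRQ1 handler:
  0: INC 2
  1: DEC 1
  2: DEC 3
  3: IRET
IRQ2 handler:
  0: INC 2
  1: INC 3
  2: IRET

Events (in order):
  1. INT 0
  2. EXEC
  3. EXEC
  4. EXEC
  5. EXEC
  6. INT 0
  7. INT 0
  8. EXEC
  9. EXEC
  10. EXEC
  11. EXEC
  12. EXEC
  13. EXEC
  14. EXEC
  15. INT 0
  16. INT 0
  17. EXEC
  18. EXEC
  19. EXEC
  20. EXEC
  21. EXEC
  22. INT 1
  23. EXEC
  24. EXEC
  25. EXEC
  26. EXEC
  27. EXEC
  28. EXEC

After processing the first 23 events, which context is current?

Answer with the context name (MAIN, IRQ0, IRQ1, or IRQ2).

Event 1 (INT 0): INT 0 arrives: push (MAIN, PC=0), enter IRQ0 at PC=0 (depth now 1)
Event 2 (EXEC): [IRQ0] PC=0: DEC 4 -> ACC=-4
Event 3 (EXEC): [IRQ0] PC=1: IRET -> resume MAIN at PC=0 (depth now 0)
Event 4 (EXEC): [MAIN] PC=0: DEC 3 -> ACC=-7
Event 5 (EXEC): [MAIN] PC=1: NOP
Event 6 (INT 0): INT 0 arrives: push (MAIN, PC=2), enter IRQ0 at PC=0 (depth now 1)
Event 7 (INT 0): INT 0 arrives: push (IRQ0, PC=0), enter IRQ0 at PC=0 (depth now 2)
Event 8 (EXEC): [IRQ0] PC=0: DEC 4 -> ACC=-11
Event 9 (EXEC): [IRQ0] PC=1: IRET -> resume IRQ0 at PC=0 (depth now 1)
Event 10 (EXEC): [IRQ0] PC=0: DEC 4 -> ACC=-15
Event 11 (EXEC): [IRQ0] PC=1: IRET -> resume MAIN at PC=2 (depth now 0)
Event 12 (EXEC): [MAIN] PC=2: INC 1 -> ACC=-14
Event 13 (EXEC): [MAIN] PC=3: DEC 5 -> ACC=-19
Event 14 (EXEC): [MAIN] PC=4: INC 1 -> ACC=-18
Event 15 (INT 0): INT 0 arrives: push (MAIN, PC=5), enter IRQ0 at PC=0 (depth now 1)
Event 16 (INT 0): INT 0 arrives: push (IRQ0, PC=0), enter IRQ0 at PC=0 (depth now 2)
Event 17 (EXEC): [IRQ0] PC=0: DEC 4 -> ACC=-22
Event 18 (EXEC): [IRQ0] PC=1: IRET -> resume IRQ0 at PC=0 (depth now 1)
Event 19 (EXEC): [IRQ0] PC=0: DEC 4 -> ACC=-26
Event 20 (EXEC): [IRQ0] PC=1: IRET -> resume MAIN at PC=5 (depth now 0)
Event 21 (EXEC): [MAIN] PC=5: DEC 4 -> ACC=-30
Event 22 (INT 1): INT 1 arrives: push (MAIN, PC=6), enter IRQ1 at PC=0 (depth now 1)
Event 23 (EXEC): [IRQ1] PC=0: INC 2 -> ACC=-28

Answer: IRQ1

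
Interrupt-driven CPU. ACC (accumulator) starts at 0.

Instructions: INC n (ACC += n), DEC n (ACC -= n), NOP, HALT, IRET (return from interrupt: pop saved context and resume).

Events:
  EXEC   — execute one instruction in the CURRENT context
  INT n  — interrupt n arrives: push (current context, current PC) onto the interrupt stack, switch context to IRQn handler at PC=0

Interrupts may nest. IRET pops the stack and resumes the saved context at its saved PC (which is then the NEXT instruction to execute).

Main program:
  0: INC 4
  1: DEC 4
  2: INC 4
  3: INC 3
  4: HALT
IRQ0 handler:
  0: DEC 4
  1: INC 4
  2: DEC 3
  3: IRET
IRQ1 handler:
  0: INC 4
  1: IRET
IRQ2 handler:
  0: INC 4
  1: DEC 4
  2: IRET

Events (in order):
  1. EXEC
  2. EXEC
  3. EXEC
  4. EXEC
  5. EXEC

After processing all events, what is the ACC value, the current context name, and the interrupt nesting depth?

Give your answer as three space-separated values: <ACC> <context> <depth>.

Event 1 (EXEC): [MAIN] PC=0: INC 4 -> ACC=4
Event 2 (EXEC): [MAIN] PC=1: DEC 4 -> ACC=0
Event 3 (EXEC): [MAIN] PC=2: INC 4 -> ACC=4
Event 4 (EXEC): [MAIN] PC=3: INC 3 -> ACC=7
Event 5 (EXEC): [MAIN] PC=4: HALT

Answer: 7 MAIN 0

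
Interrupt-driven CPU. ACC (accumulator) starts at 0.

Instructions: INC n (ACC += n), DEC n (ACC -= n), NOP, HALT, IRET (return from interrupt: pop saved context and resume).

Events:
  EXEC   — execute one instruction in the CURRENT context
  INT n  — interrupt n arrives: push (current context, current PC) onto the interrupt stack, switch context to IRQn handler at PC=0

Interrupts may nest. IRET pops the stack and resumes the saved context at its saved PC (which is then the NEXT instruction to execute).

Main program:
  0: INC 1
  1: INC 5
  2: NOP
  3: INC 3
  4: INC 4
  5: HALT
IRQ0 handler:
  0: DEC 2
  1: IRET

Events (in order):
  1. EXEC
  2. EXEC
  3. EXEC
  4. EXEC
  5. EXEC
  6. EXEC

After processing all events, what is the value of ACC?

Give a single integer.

Answer: 13

Derivation:
Event 1 (EXEC): [MAIN] PC=0: INC 1 -> ACC=1
Event 2 (EXEC): [MAIN] PC=1: INC 5 -> ACC=6
Event 3 (EXEC): [MAIN] PC=2: NOP
Event 4 (EXEC): [MAIN] PC=3: INC 3 -> ACC=9
Event 5 (EXEC): [MAIN] PC=4: INC 4 -> ACC=13
Event 6 (EXEC): [MAIN] PC=5: HALT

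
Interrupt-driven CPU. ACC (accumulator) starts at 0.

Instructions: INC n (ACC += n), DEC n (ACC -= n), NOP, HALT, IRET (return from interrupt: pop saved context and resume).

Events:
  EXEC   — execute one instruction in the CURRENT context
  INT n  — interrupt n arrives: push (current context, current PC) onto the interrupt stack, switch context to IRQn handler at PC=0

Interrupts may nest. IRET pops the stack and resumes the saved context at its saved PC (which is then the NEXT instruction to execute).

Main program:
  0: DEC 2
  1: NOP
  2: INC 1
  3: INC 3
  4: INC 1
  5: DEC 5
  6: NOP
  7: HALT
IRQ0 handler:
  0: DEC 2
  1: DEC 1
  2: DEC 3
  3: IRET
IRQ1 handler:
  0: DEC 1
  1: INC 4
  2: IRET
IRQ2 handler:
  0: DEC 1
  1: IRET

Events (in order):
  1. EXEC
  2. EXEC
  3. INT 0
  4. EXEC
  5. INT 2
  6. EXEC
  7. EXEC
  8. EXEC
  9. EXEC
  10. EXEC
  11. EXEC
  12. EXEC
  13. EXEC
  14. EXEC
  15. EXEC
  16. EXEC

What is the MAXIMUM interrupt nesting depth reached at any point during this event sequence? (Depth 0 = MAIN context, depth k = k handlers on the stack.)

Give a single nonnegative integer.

Event 1 (EXEC): [MAIN] PC=0: DEC 2 -> ACC=-2 [depth=0]
Event 2 (EXEC): [MAIN] PC=1: NOP [depth=0]
Event 3 (INT 0): INT 0 arrives: push (MAIN, PC=2), enter IRQ0 at PC=0 (depth now 1) [depth=1]
Event 4 (EXEC): [IRQ0] PC=0: DEC 2 -> ACC=-4 [depth=1]
Event 5 (INT 2): INT 2 arrives: push (IRQ0, PC=1), enter IRQ2 at PC=0 (depth now 2) [depth=2]
Event 6 (EXEC): [IRQ2] PC=0: DEC 1 -> ACC=-5 [depth=2]
Event 7 (EXEC): [IRQ2] PC=1: IRET -> resume IRQ0 at PC=1 (depth now 1) [depth=1]
Event 8 (EXEC): [IRQ0] PC=1: DEC 1 -> ACC=-6 [depth=1]
Event 9 (EXEC): [IRQ0] PC=2: DEC 3 -> ACC=-9 [depth=1]
Event 10 (EXEC): [IRQ0] PC=3: IRET -> resume MAIN at PC=2 (depth now 0) [depth=0]
Event 11 (EXEC): [MAIN] PC=2: INC 1 -> ACC=-8 [depth=0]
Event 12 (EXEC): [MAIN] PC=3: INC 3 -> ACC=-5 [depth=0]
Event 13 (EXEC): [MAIN] PC=4: INC 1 -> ACC=-4 [depth=0]
Event 14 (EXEC): [MAIN] PC=5: DEC 5 -> ACC=-9 [depth=0]
Event 15 (EXEC): [MAIN] PC=6: NOP [depth=0]
Event 16 (EXEC): [MAIN] PC=7: HALT [depth=0]
Max depth observed: 2

Answer: 2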